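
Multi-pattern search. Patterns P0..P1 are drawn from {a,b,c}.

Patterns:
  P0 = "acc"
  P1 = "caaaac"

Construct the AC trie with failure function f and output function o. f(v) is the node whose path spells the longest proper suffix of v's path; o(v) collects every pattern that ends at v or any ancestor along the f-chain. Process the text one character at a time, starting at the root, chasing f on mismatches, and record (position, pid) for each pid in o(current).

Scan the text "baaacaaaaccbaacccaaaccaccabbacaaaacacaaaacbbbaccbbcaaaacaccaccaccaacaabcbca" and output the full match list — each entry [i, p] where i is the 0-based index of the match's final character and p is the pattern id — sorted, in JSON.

Build automaton:
Trie nodes:
  n0 'ε': a→1 c→4
  n1 'a': c→2
  n2 'ac': c→3
  n3 'acc': ·  ←P0
  n4 'c': a→5
  n5 'ca': a→6
  n6 'caa': a→7
  n7 'caaa': a→8
  n8 'caaaa': c→9
  n9 'caaaac': ·  ←P1

BFS fail/out derivation:
  n1('a'): parent n0 fail=0; on 'a' 0 → fail=0;  out ∅∪∅=∅
  n4('c'): parent n0 fail=0; on 'c' 0 → fail=0;  out ∅∪∅=∅
  n2('ac'): parent n1 fail=0; on 'c' 0 → fail=4;  out ∅∪∅=∅
  n5('ca'): parent n4 fail=0; on 'a' 0 → fail=1;  out ∅∪∅=∅
  n3('acc'): parent n2 fail=4; on 'c' 4→0 → fail=4;  out {0}∪∅={0}
  n6('caa'): parent n5 fail=1; on 'a' 1→0 → fail=1;  out ∅∪∅=∅
  n7('caaa'): parent n6 fail=1; on 'a' 1→0 → fail=1;  out ∅∪∅=∅
  n8('caaaa'): parent n7 fail=1; on 'a' 1→0 → fail=1;  out ∅∪∅=∅
  n9('caaaac'): parent n8 fail=1; on 'c' 1 → fail=2;  out {1}∪∅={1}

Run:
pos 0 'b': at 0
pos 1 'a': at 1
pos 2 'a': at 1 (fail-walked)
pos 3 'a': at 1 (fail-walked)
pos 4 'c': at 2
pos 5 'a': at 5 (fail-walked)
pos 6 'a': at 6
pos 7 'a': at 7
pos 8 'a': at 8
pos 9 'c': at 9  emit P1@[4:9]
pos 10 'c': at 3 (fail-walked)  emit P0@[8:10]
pos 11 'b': at 0 (fail-walked)
pos 12 'a': at 1
pos 13 'a': at 1 (fail-walked)
pos 14 'c': at 2
pos 15 'c': at 3  emit P0@[13:15]
pos 16 'c': at 4 (fail-walked)
pos 17 'a': at 5
pos 18 'a': at 6
pos 19 'a': at 7
pos 20 'c': at 2 (fail-walked)
pos 21 'c': at 3  emit P0@[19:21]
pos 22 'a': at 5 (fail-walked)
pos 23 'c': at 2 (fail-walked)
pos 24 'c': at 3  emit P0@[22:24]
pos 25 'a': at 5 (fail-walked)
pos 26 'b': at 0 (fail-walked)
pos 27 'b': at 0
pos 28 'a': at 1
pos 29 'c': at 2
pos 30 'a': at 5 (fail-walked)
pos 31 'a': at 6
pos 32 'a': at 7
pos 33 'a': at 8
pos 34 'c': at 9  emit P1@[29:34]
pos 35 'a': at 5 (fail-walked)
pos 36 'c': at 2 (fail-walked)
pos 37 'a': at 5 (fail-walked)
pos 38 'a': at 6
pos 39 'a': at 7
pos 40 'a': at 8
pos 41 'c': at 9  emit P1@[36:41]
pos 42 'b': at 0 (fail-walked)
pos 43 'b': at 0
pos 44 'b': at 0
pos 45 'a': at 1
pos 46 'c': at 2
pos 47 'c': at 3  emit P0@[45:47]
pos 48 'b': at 0 (fail-walked)
pos 49 'b': at 0
pos 50 'c': at 4
pos 51 'a': at 5
pos 52 'a': at 6
pos 53 'a': at 7
pos 54 'a': at 8
pos 55 'c': at 9  emit P1@[50:55]
pos 56 'a': at 5 (fail-walked)
pos 57 'c': at 2 (fail-walked)
pos 58 'c': at 3  emit P0@[56:58]
pos 59 'a': at 5 (fail-walked)
pos 60 'c': at 2 (fail-walked)
pos 61 'c': at 3  emit P0@[59:61]
pos 62 'a': at 5 (fail-walked)
pos 63 'c': at 2 (fail-walked)
pos 64 'c': at 3  emit P0@[62:64]
pos 65 'a': at 5 (fail-walked)
pos 66 'a': at 6
pos 67 'c': at 2 (fail-walked)
pos 68 'a': at 5 (fail-walked)
pos 69 'a': at 6
pos 70 'b': at 0 (fail-walked)
pos 71 'c': at 4
pos 72 'b': at 0 (fail-walked)
pos 73 'c': at 4
pos 74 'a': at 5

Result: [[9,1],[10,0],[15,0],[21,0],[24,0],[34,1],[41,1],[47,0],[55,1],[58,0],[61,0],[64,0]]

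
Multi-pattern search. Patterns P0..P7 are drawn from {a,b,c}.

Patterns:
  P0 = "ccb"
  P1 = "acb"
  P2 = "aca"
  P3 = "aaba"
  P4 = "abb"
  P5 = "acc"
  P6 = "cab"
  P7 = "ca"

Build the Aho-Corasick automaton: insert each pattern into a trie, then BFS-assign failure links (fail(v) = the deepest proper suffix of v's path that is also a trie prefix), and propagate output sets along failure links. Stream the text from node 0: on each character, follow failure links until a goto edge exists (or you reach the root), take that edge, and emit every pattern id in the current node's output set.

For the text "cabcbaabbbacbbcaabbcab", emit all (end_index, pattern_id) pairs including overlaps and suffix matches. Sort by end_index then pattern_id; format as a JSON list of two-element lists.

Construct AC machine:
Trie (insert patterns):
  n0 'ε': a→4 c→1
  n1 'c': a→14 c→2
  n2 'cc': b→3
  n3 'ccb': ·  [P0 ends]
  n4 'a': a→8 b→11 c→5
  n5 'ac': a→7 b→6 c→13
  n6 'acb': ·  [P1 ends]
  n7 'aca': ·  [P2 ends]
  n8 'aa': b→9
  n9 'aab': a→10
  n10 'aaba': ·  [P3 ends]
  n11 'ab': b→12
  n12 'abb': ·  [P4 ends]
  n13 'acc': ·  [P5 ends]
  n14 'ca': b→15  [P7 ends]
  n15 'cab': ·  [P6 ends]

Failure links (BFS by depth):
  fail(1) 'c': from fail(0)=0 chase 'c': 0 ⇒ 0;  out=∅∪out(0)=∅
  fail(4) 'a': from fail(0)=0 chase 'a': 0 ⇒ 0;  out=∅∪out(0)=∅
  fail(2) 'cc': from fail(1)=0 chase 'c': 0 ⇒ 1;  out=∅∪out(1)=∅
  fail(5) 'ac': from fail(4)=0 chase 'c': 0 ⇒ 1;  out=∅∪out(1)=∅
  fail(8) 'aa': from fail(4)=0 chase 'a': 0 ⇒ 4;  out=∅∪out(4)=∅
  fail(11) 'ab': from fail(4)=0 chase 'b': 0 ⇒ 0;  out=∅∪out(0)=∅
  fail(14) 'ca': from fail(1)=0 chase 'a': 0 ⇒ 4;  out={7}∪out(4)={7}
  fail(3) 'ccb': from fail(2)=1 chase 'b': 1→0 ⇒ 0;  out={0}∪out(0)={0}
  fail(6) 'acb': from fail(5)=1 chase 'b': 1→0 ⇒ 0;  out={1}∪out(0)={1}
  fail(7) 'aca': from fail(5)=1 chase 'a': 1 ⇒ 14;  out={2}∪out(14)={2,7}
  fail(9) 'aab': from fail(8)=4 chase 'b': 4 ⇒ 11;  out=∅∪out(11)=∅
  fail(12) 'abb': from fail(11)=0 chase 'b': 0 ⇒ 0;  out={4}∪out(0)={4}
  fail(13) 'acc': from fail(5)=1 chase 'c': 1 ⇒ 2;  out={5}∪out(2)={5}
  fail(15) 'cab': from fail(14)=4 chase 'b': 4 ⇒ 11;  out={6}∪out(11)={6}
  fail(10) 'aaba': from fail(9)=11 chase 'a': 11→0 ⇒ 4;  out={3}∪out(4)={3}

Run:
[0] read 'c'  n0⇒n1
[1] read 'a'  n1⇒n14  emit P7@[0:1]
[2] read 'b'  n14⇒n15  emit P6@[0:2]
[3] read 'c'  n15⇒n1 (via fail)
[4] read 'b'  n1⇒n0 (via fail)
[5] read 'a'  n0⇒n4
[6] read 'a'  n4⇒n8
[7] read 'b'  n8⇒n9
[8] read 'b'  n9⇒n12 (via fail)  emit P4@[6:8]
[9] read 'b'  n12⇒n0 (via fail)
[10] read 'a'  n0⇒n4
[11] read 'c'  n4⇒n5
[12] read 'b'  n5⇒n6  emit P1@[10:12]
[13] read 'b'  n6⇒n0 (via fail)
[14] read 'c'  n0⇒n1
[15] read 'a'  n1⇒n14  emit P7@[14:15]
[16] read 'a'  n14⇒n8 (via fail)
[17] read 'b'  n8⇒n9
[18] read 'b'  n9⇒n12 (via fail)  emit P4@[16:18]
[19] read 'c'  n12⇒n1 (via fail)
[20] read 'a'  n1⇒n14  emit P7@[19:20]
[21] read 'b'  n14⇒n15  emit P6@[19:21]

Result: [[1,7],[2,6],[8,4],[12,1],[15,7],[18,4],[20,7],[21,6]]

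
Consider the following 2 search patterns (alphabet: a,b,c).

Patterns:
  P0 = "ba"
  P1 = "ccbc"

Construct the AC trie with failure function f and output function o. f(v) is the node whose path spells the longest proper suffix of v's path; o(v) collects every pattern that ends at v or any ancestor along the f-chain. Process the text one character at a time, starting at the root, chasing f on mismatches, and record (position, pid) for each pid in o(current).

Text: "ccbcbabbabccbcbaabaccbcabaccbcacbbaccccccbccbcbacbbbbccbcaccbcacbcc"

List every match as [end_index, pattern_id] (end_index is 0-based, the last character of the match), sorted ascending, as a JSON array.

Construct AC machine:
Trie nodes:
  n0 'ε': b→1 c→3
  n1 'b': a→2
  n2 'ba': ·  [P0 ends]
  n3 'c': c→4
  n4 'cc': b→5
  n5 'ccb': c→6
  n6 'ccbc': ·  [P1 ends]

BFS fail/out derivation:
  fail(1) 'b': from fail(0)=0 chase 'b': 0 ⇒ 0;  out=∅∪out(0)=∅
  fail(3) 'c': from fail(0)=0 chase 'c': 0 ⇒ 0;  out=∅∪out(0)=∅
  fail(2) 'ba': from fail(1)=0 chase 'a': 0 ⇒ 0;  out={0}∪out(0)={0}
  fail(4) 'cc': from fail(3)=0 chase 'c': 0 ⇒ 3;  out=∅∪out(3)=∅
  fail(5) 'ccb': from fail(4)=3 chase 'b': 3→0 ⇒ 1;  out=∅∪out(1)=∅
  fail(6) 'ccbc': from fail(5)=1 chase 'c': 1→0 ⇒ 3;  out={1}∪out(3)={1}

Run:
pos 0 'c': at 3
pos 1 'c': at 4
pos 2 'b': at 5
pos 3 'c': at 6  ** P1@[0:3]
pos 4 'b': at 1 ·f
pos 5 'a': at 2  ** P0@[4:5]
pos 6 'b': at 1 ·f
pos 7 'b': at 1 ·f
pos 8 'a': at 2  ** P0@[7:8]
pos 9 'b': at 1 ·f
pos 10 'c': at 3 ·f
pos 11 'c': at 4
pos 12 'b': at 5
pos 13 'c': at 6  ** P1@[10:13]
pos 14 'b': at 1 ·f
pos 15 'a': at 2  ** P0@[14:15]
pos 16 'a': at 0 ·f
pos 17 'b': at 1
pos 18 'a': at 2  ** P0@[17:18]
pos 19 'c': at 3 ·f
pos 20 'c': at 4
pos 21 'b': at 5
pos 22 'c': at 6  ** P1@[19:22]
pos 23 'a': at 0 ·f
pos 24 'b': at 1
pos 25 'a': at 2  ** P0@[24:25]
pos 26 'c': at 3 ·f
pos 27 'c': at 4
pos 28 'b': at 5
pos 29 'c': at 6  ** P1@[26:29]
pos 30 'a': at 0 ·f
pos 31 'c': at 3
pos 32 'b': at 1 ·f
pos 33 'b': at 1 ·f
pos 34 'a': at 2  ** P0@[33:34]
pos 35 'c': at 3 ·f
pos 36 'c': at 4
pos 37 'c': at 4 ·f
pos 38 'c': at 4 ·f
pos 39 'c': at 4 ·f
pos 40 'c': at 4 ·f
pos 41 'b': at 5
pos 42 'c': at 6  ** P1@[39:42]
pos 43 'c': at 4 ·f
pos 44 'b': at 5
pos 45 'c': at 6  ** P1@[42:45]
pos 46 'b': at 1 ·f
pos 47 'a': at 2  ** P0@[46:47]
pos 48 'c': at 3 ·f
pos 49 'b': at 1 ·f
pos 50 'b': at 1 ·f
pos 51 'b': at 1 ·f
pos 52 'b': at 1 ·f
pos 53 'c': at 3 ·f
pos 54 'c': at 4
pos 55 'b': at 5
pos 56 'c': at 6  ** P1@[53:56]
pos 57 'a': at 0 ·f
pos 58 'c': at 3
pos 59 'c': at 4
pos 60 'b': at 5
pos 61 'c': at 6  ** P1@[58:61]
pos 62 'a': at 0 ·f
pos 63 'c': at 3
pos 64 'b': at 1 ·f
pos 65 'c': at 3 ·f
pos 66 'c': at 4

All matches (sorted): [[3,1],[5,0],[8,0],[13,1],[15,0],[18,0],[22,1],[25,0],[29,1],[34,0],[42,1],[45,1],[47,0],[56,1],[61,1]]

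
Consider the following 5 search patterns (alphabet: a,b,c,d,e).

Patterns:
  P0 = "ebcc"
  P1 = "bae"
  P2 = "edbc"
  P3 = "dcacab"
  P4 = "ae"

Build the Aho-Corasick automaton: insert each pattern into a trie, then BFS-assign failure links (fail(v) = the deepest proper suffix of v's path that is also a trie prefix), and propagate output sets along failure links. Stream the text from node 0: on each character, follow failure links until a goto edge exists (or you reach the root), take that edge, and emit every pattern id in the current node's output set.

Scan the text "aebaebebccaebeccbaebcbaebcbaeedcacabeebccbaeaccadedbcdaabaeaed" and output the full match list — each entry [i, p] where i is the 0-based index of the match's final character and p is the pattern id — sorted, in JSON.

Construct AC machine:
Trie (insert patterns):
  0='ε' goto a→17 b→5 d→11 e→1
  1='e' goto b→2 d→8
  2='eb' goto c→3
  3='ebc' goto c→4
  4='ebcc' goto ·  ←P0
  5='b' goto a→6
  6='ba' goto e→7
  7='bae' goto ·  ←P1
  8='ed' goto b→9
  9='edb' goto c→10
  10='edbc' goto ·  ←P2
  11='d' goto c→12
  12='dc' goto a→13
  13='dca' goto c→14
  14='dcac' goto a→15
  15='dcaca' goto b→16
  16='dcacab' goto ·  ←P3
  17='a' goto e→18
  18='ae' goto ·  ←P4

BFS fail/out derivation:
  fail(1) 'e': from fail(0)=0 chase 'e': 0 ⇒ 0;  out=∅∪out(0)=∅
  fail(5) 'b': from fail(0)=0 chase 'b': 0 ⇒ 0;  out=∅∪out(0)=∅
  fail(11) 'd': from fail(0)=0 chase 'd': 0 ⇒ 0;  out=∅∪out(0)=∅
  fail(17) 'a': from fail(0)=0 chase 'a': 0 ⇒ 0;  out=∅∪out(0)=∅
  fail(2) 'eb': from fail(1)=0 chase 'b': 0 ⇒ 5;  out=∅∪out(5)=∅
  fail(6) 'ba': from fail(5)=0 chase 'a': 0 ⇒ 17;  out=∅∪out(17)=∅
  fail(8) 'ed': from fail(1)=0 chase 'd': 0 ⇒ 11;  out=∅∪out(11)=∅
  fail(12) 'dc': from fail(11)=0 chase 'c': 0 ⇒ 0;  out=∅∪out(0)=∅
  fail(18) 'ae': from fail(17)=0 chase 'e': 0 ⇒ 1;  out={4}∪out(1)={4}
  fail(3) 'ebc': from fail(2)=5 chase 'c': 5→0 ⇒ 0;  out=∅∪out(0)=∅
  fail(7) 'bae': from fail(6)=17 chase 'e': 17 ⇒ 18;  out={1}∪out(18)={1,4}
  fail(9) 'edb': from fail(8)=11 chase 'b': 11→0 ⇒ 5;  out=∅∪out(5)=∅
  fail(13) 'dca': from fail(12)=0 chase 'a': 0 ⇒ 17;  out=∅∪out(17)=∅
  fail(4) 'ebcc': from fail(3)=0 chase 'c': 0 ⇒ 0;  out={0}∪out(0)={0}
  fail(10) 'edbc': from fail(9)=5 chase 'c': 5→0 ⇒ 0;  out={2}∪out(0)={2}
  fail(14) 'dcac': from fail(13)=17 chase 'c': 17→0 ⇒ 0;  out=∅∪out(0)=∅
  fail(15) 'dcaca': from fail(14)=0 chase 'a': 0 ⇒ 17;  out=∅∪out(17)=∅
  fail(16) 'dcacab': from fail(15)=17 chase 'b': 17→0 ⇒ 5;  out={3}∪out(5)={3}

Text stream:
pos 0 'a': at 17
pos 1 'e': at 18  emit P4@[0:1]
pos 2 'b': at 2 (via fail)
pos 3 'a': at 6 (via fail)
pos 4 'e': at 7  emit P1@[2:4],P4@[3:4]
pos 5 'b': at 2 (via fail)
pos 6 'e': at 1 (via fail)
pos 7 'b': at 2
pos 8 'c': at 3
pos 9 'c': at 4  emit P0@[6:9]
pos 10 'a': at 17 (via fail)
pos 11 'e': at 18  emit P4@[10:11]
pos 12 'b': at 2 (via fail)
pos 13 'e': at 1 (via fail)
pos 14 'c': at 0 (via fail)
pos 15 'c': at 0
pos 16 'b': at 5
pos 17 'a': at 6
pos 18 'e': at 7  emit P1@[16:18],P4@[17:18]
pos 19 'b': at 2 (via fail)
pos 20 'c': at 3
pos 21 'b': at 5 (via fail)
pos 22 'a': at 6
pos 23 'e': at 7  emit P1@[21:23],P4@[22:23]
pos 24 'b': at 2 (via fail)
pos 25 'c': at 3
pos 26 'b': at 5 (via fail)
pos 27 'a': at 6
pos 28 'e': at 7  emit P1@[26:28],P4@[27:28]
pos 29 'e': at 1 (via fail)
pos 30 'd': at 8
pos 31 'c': at 12 (via fail)
pos 32 'a': at 13
pos 33 'c': at 14
pos 34 'a': at 15
pos 35 'b': at 16  emit P3@[30:35]
pos 36 'e': at 1 (via fail)
pos 37 'e': at 1 (via fail)
pos 38 'b': at 2
pos 39 'c': at 3
pos 40 'c': at 4  emit P0@[37:40]
pos 41 'b': at 5 (via fail)
pos 42 'a': at 6
pos 43 'e': at 7  emit P1@[41:43],P4@[42:43]
pos 44 'a': at 17 (via fail)
pos 45 'c': at 0 (via fail)
pos 46 'c': at 0
pos 47 'a': at 17
pos 48 'd': at 11 (via fail)
pos 49 'e': at 1 (via fail)
pos 50 'd': at 8
pos 51 'b': at 9
pos 52 'c': at 10  emit P2@[49:52]
pos 53 'd': at 11 (via fail)
pos 54 'a': at 17 (via fail)
pos 55 'a': at 17 (via fail)
pos 56 'b': at 5 (via fail)
pos 57 'a': at 6
pos 58 'e': at 7  emit P1@[56:58],P4@[57:58]
pos 59 'a': at 17 (via fail)
pos 60 'e': at 18  emit P4@[59:60]
pos 61 'd': at 8 (via fail)

Result: [[1,4],[4,1],[4,4],[9,0],[11,4],[18,1],[18,4],[23,1],[23,4],[28,1],[28,4],[35,3],[40,0],[43,1],[43,4],[52,2],[58,1],[58,4],[60,4]]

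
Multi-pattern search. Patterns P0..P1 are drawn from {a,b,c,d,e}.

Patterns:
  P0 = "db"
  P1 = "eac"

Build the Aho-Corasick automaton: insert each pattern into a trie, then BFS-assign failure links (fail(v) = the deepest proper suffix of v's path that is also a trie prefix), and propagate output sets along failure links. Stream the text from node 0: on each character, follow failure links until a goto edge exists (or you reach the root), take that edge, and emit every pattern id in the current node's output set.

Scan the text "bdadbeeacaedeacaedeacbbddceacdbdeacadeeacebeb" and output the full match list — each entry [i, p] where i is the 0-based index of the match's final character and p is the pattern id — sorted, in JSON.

Build:
Trie nodes:
  n0 'ε': d→1 e→3
  n1 'd': b→2
  n2 'db': ·  ←P0
  n3 'e': a→4
  n4 'ea': c→5
  n5 'eac': ·  ←P1

Failure links (BFS by depth):
  fail(1) 'd': from fail(0)=0 chase 'd': 0 ⇒ 0;  out=∅∪out(0)=∅
  fail(3) 'e': from fail(0)=0 chase 'e': 0 ⇒ 0;  out=∅∪out(0)=∅
  fail(2) 'db': from fail(1)=0 chase 'b': 0 ⇒ 0;  out={0}∪out(0)={0}
  fail(4) 'ea': from fail(3)=0 chase 'a': 0 ⇒ 0;  out=∅∪out(0)=∅
  fail(5) 'eac': from fail(4)=0 chase 'c': 0 ⇒ 0;  out={1}∪out(0)={1}

Scan:
[0] read 'b'  n0⇒n0
[1] read 'd'  n0⇒n1
[2] read 'a'  n1⇒n0 ·f
[3] read 'd'  n0⇒n1
[4] read 'b'  n1⇒n2  → match P0@[3:4]
[5] read 'e'  n2⇒n3 ·f
[6] read 'e'  n3⇒n3 ·f
[7] read 'a'  n3⇒n4
[8] read 'c'  n4⇒n5  → match P1@[6:8]
[9] read 'a'  n5⇒n0 ·f
[10] read 'e'  n0⇒n3
[11] read 'd'  n3⇒n1 ·f
[12] read 'e'  n1⇒n3 ·f
[13] read 'a'  n3⇒n4
[14] read 'c'  n4⇒n5  → match P1@[12:14]
[15] read 'a'  n5⇒n0 ·f
[16] read 'e'  n0⇒n3
[17] read 'd'  n3⇒n1 ·f
[18] read 'e'  n1⇒n3 ·f
[19] read 'a'  n3⇒n4
[20] read 'c'  n4⇒n5  → match P1@[18:20]
[21] read 'b'  n5⇒n0 ·f
[22] read 'b'  n0⇒n0
[23] read 'd'  n0⇒n1
[24] read 'd'  n1⇒n1 ·f
[25] read 'c'  n1⇒n0 ·f
[26] read 'e'  n0⇒n3
[27] read 'a'  n3⇒n4
[28] read 'c'  n4⇒n5  → match P1@[26:28]
[29] read 'd'  n5⇒n1 ·f
[30] read 'b'  n1⇒n2  → match P0@[29:30]
[31] read 'd'  n2⇒n1 ·f
[32] read 'e'  n1⇒n3 ·f
[33] read 'a'  n3⇒n4
[34] read 'c'  n4⇒n5  → match P1@[32:34]
[35] read 'a'  n5⇒n0 ·f
[36] read 'd'  n0⇒n1
[37] read 'e'  n1⇒n3 ·f
[38] read 'e'  n3⇒n3 ·f
[39] read 'a'  n3⇒n4
[40] read 'c'  n4⇒n5  → match P1@[38:40]
[41] read 'e'  n5⇒n3 ·f
[42] read 'b'  n3⇒n0 ·f
[43] read 'e'  n0⇒n3
[44] read 'b'  n3⇒n0 ·f

Result: [[4,0],[8,1],[14,1],[20,1],[28,1],[30,0],[34,1],[40,1]]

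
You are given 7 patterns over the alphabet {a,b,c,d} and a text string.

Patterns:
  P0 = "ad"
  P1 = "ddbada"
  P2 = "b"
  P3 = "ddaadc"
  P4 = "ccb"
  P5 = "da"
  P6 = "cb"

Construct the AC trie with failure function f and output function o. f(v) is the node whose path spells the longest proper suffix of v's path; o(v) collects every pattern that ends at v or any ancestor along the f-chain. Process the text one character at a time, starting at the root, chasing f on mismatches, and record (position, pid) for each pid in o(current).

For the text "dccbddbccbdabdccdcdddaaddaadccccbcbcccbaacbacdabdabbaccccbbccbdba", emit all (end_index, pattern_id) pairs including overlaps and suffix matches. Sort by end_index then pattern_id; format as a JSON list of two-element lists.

Construct AC machine:
Trie (insert patterns):
  0='ε' goto a→1 b→9 c→14 d→3
  1='a' goto d→2
  2='ad' goto ·  ←P0
  3='d' goto a→17 d→4
  4='dd' goto a→10 b→5
  5='ddb' goto a→6
  6='ddba' goto d→7
  7='ddbad' goto a→8
  8='ddbada' goto ·  ←P1
  9='b' goto ·  ←P2
  10='dda' goto a→11
  11='ddaa' goto d→12
  12='ddaad' goto c→13
  13='ddaadc' goto ·  ←P3
  14='c' goto b→18 c→15
  15='cc' goto b→16
  16='ccb' goto ·  ←P4
  17='da' goto ·  ←P5
  18='cb' goto ·  ←P6

Failure links (BFS by depth):
  fail(1) 'a': from fail(0)=0 chase 'a': 0 ⇒ 0;  out=∅∪out(0)=∅
  fail(3) 'd': from fail(0)=0 chase 'd': 0 ⇒ 0;  out=∅∪out(0)=∅
  fail(9) 'b': from fail(0)=0 chase 'b': 0 ⇒ 0;  out={2}∪out(0)={2}
  fail(14) 'c': from fail(0)=0 chase 'c': 0 ⇒ 0;  out=∅∪out(0)=∅
  fail(2) 'ad': from fail(1)=0 chase 'd': 0 ⇒ 3;  out={0}∪out(3)={0}
  fail(4) 'dd': from fail(3)=0 chase 'd': 0 ⇒ 3;  out=∅∪out(3)=∅
  fail(15) 'cc': from fail(14)=0 chase 'c': 0 ⇒ 14;  out=∅∪out(14)=∅
  fail(17) 'da': from fail(3)=0 chase 'a': 0 ⇒ 1;  out={5}∪out(1)={5}
  fail(18) 'cb': from fail(14)=0 chase 'b': 0 ⇒ 9;  out={6}∪out(9)={2,6}
  fail(5) 'ddb': from fail(4)=3 chase 'b': 3→0 ⇒ 9;  out=∅∪out(9)={2}
  fail(10) 'dda': from fail(4)=3 chase 'a': 3 ⇒ 17;  out=∅∪out(17)={5}
  fail(16) 'ccb': from fail(15)=14 chase 'b': 14 ⇒ 18;  out={4}∪out(18)={2,4,6}
  fail(6) 'ddba': from fail(5)=9 chase 'a': 9→0 ⇒ 1;  out=∅∪out(1)=∅
  fail(11) 'ddaa': from fail(10)=17 chase 'a': 17→1→0 ⇒ 1;  out=∅∪out(1)=∅
  fail(7) 'ddbad': from fail(6)=1 chase 'd': 1 ⇒ 2;  out=∅∪out(2)={0}
  fail(12) 'ddaad': from fail(11)=1 chase 'd': 1 ⇒ 2;  out=∅∪out(2)={0}
  fail(8) 'ddbada': from fail(7)=2 chase 'a': 2→3 ⇒ 17;  out={1}∪out(17)={1,5}
  fail(13) 'ddaadc': from fail(12)=2 chase 'c': 2→3→0 ⇒ 14;  out={3}∪out(14)={3}

Scan:
i=0 'd': node 0→3
i=1 'c': node 3→14 ·f
i=2 'c': node 14→15
i=3 'b': node 15→16  ** P2@[3:3],P4@[1:3],P6@[2:3]
i=4 'd': node 16→3 ·f
i=5 'd': node 3→4
i=6 'b': node 4→5  ** P2@[6:6]
i=7 'c': node 5→14 ·f
i=8 'c': node 14→15
i=9 'b': node 15→16  ** P2@[9:9],P4@[7:9],P6@[8:9]
i=10 'd': node 16→3 ·f
i=11 'a': node 3→17  ** P5@[10:11]
i=12 'b': node 17→9 ·f  ** P2@[12:12]
i=13 'd': node 9→3 ·f
i=14 'c': node 3→14 ·f
i=15 'c': node 14→15
i=16 'd': node 15→3 ·f
i=17 'c': node 3→14 ·f
i=18 'd': node 14→3 ·f
i=19 'd': node 3→4
i=20 'd': node 4→4 ·f
i=21 'a': node 4→10  ** P5@[20:21]
i=22 'a': node 10→11
i=23 'd': node 11→12  ** P0@[22:23]
i=24 'd': node 12→4 ·f
i=25 'a': node 4→10  ** P5@[24:25]
i=26 'a': node 10→11
i=27 'd': node 11→12  ** P0@[26:27]
i=28 'c': node 12→13  ** P3@[23:28]
i=29 'c': node 13→15 ·f
i=30 'c': node 15→15 ·f
i=31 'c': node 15→15 ·f
i=32 'b': node 15→16  ** P2@[32:32],P4@[30:32],P6@[31:32]
i=33 'c': node 16→14 ·f
i=34 'b': node 14→18  ** P2@[34:34],P6@[33:34]
i=35 'c': node 18→14 ·f
i=36 'c': node 14→15
i=37 'c': node 15→15 ·f
i=38 'b': node 15→16  ** P2@[38:38],P4@[36:38],P6@[37:38]
i=39 'a': node 16→1 ·f
i=40 'a': node 1→1 ·f
i=41 'c': node 1→14 ·f
i=42 'b': node 14→18  ** P2@[42:42],P6@[41:42]
i=43 'a': node 18→1 ·f
i=44 'c': node 1→14 ·f
i=45 'd': node 14→3 ·f
i=46 'a': node 3→17  ** P5@[45:46]
i=47 'b': node 17→9 ·f  ** P2@[47:47]
i=48 'd': node 9→3 ·f
i=49 'a': node 3→17  ** P5@[48:49]
i=50 'b': node 17→9 ·f  ** P2@[50:50]
i=51 'b': node 9→9 ·f  ** P2@[51:51]
i=52 'a': node 9→1 ·f
i=53 'c': node 1→14 ·f
i=54 'c': node 14→15
i=55 'c': node 15→15 ·f
i=56 'c': node 15→15 ·f
i=57 'b': node 15→16  ** P2@[57:57],P4@[55:57],P6@[56:57]
i=58 'b': node 16→9 ·f  ** P2@[58:58]
i=59 'c': node 9→14 ·f
i=60 'c': node 14→15
i=61 'b': node 15→16  ** P2@[61:61],P4@[59:61],P6@[60:61]
i=62 'd': node 16→3 ·f
i=63 'b': node 3→9 ·f  ** P2@[63:63]
i=64 'a': node 9→1 ·f

Result: [[3,2],[3,4],[3,6],[6,2],[9,2],[9,4],[9,6],[11,5],[12,2],[21,5],[23,0],[25,5],[27,0],[28,3],[32,2],[32,4],[32,6],[34,2],[34,6],[38,2],[38,4],[38,6],[42,2],[42,6],[46,5],[47,2],[49,5],[50,2],[51,2],[57,2],[57,4],[57,6],[58,2],[61,2],[61,4],[61,6],[63,2]]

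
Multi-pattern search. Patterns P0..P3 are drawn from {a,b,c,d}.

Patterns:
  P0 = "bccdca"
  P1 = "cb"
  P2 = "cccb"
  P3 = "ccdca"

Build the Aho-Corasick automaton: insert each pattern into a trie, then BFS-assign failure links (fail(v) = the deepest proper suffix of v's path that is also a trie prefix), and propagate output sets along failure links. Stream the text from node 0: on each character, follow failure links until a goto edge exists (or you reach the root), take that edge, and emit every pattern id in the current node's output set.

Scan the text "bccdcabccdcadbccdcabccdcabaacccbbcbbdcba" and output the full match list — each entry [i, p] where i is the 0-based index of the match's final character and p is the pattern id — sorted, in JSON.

Build automaton:
Trie nodes:
  n0 'ε': b→1 c→7
  n1 'b': c→2
  n2 'bc': c→3
  n3 'bcc': d→4
  n4 'bccd': c→5
  n5 'bccdc': a→6
  n6 'bccdca': ·  ←P0
  n7 'c': b→8 c→9
  n8 'cb': ·  ←P1
  n9 'cc': c→10 d→12
  n10 'ccc': b→11
  n11 'cccb': ·  ←P2
  n12 'ccd': c→13
  n13 'ccdc': a→14
  n14 'ccdca': ·  ←P3

BFS fail/out derivation:
  fail(1) 'b': from fail(0)=0 chase 'b': 0 ⇒ 0;  out=∅∪out(0)=∅
  fail(7) 'c': from fail(0)=0 chase 'c': 0 ⇒ 0;  out=∅∪out(0)=∅
  fail(2) 'bc': from fail(1)=0 chase 'c': 0 ⇒ 7;  out=∅∪out(7)=∅
  fail(8) 'cb': from fail(7)=0 chase 'b': 0 ⇒ 1;  out={1}∪out(1)={1}
  fail(9) 'cc': from fail(7)=0 chase 'c': 0 ⇒ 7;  out=∅∪out(7)=∅
  fail(3) 'bcc': from fail(2)=7 chase 'c': 7 ⇒ 9;  out=∅∪out(9)=∅
  fail(10) 'ccc': from fail(9)=7 chase 'c': 7 ⇒ 9;  out=∅∪out(9)=∅
  fail(12) 'ccd': from fail(9)=7 chase 'd': 7→0 ⇒ 0;  out=∅∪out(0)=∅
  fail(4) 'bccd': from fail(3)=9 chase 'd': 9 ⇒ 12;  out=∅∪out(12)=∅
  fail(11) 'cccb': from fail(10)=9 chase 'b': 9→7 ⇒ 8;  out={2}∪out(8)={1,2}
  fail(13) 'ccdc': from fail(12)=0 chase 'c': 0 ⇒ 7;  out=∅∪out(7)=∅
  fail(5) 'bccdc': from fail(4)=12 chase 'c': 12 ⇒ 13;  out=∅∪out(13)=∅
  fail(14) 'ccdca': from fail(13)=7 chase 'a': 7→0 ⇒ 0;  out={3}∪out(0)={3}
  fail(6) 'bccdca': from fail(5)=13 chase 'a': 13 ⇒ 14;  out={0}∪out(14)={0,3}

Text stream:
i=0 'b': node 0→1
i=1 'c': node 1→2
i=2 'c': node 2→3
i=3 'd': node 3→4
i=4 'c': node 4→5
i=5 'a': node 5→6  ** P0@[0:5],P3@[1:5]
i=6 'b': node 6→1 (via fail)
i=7 'c': node 1→2
i=8 'c': node 2→3
i=9 'd': node 3→4
i=10 'c': node 4→5
i=11 'a': node 5→6  ** P0@[6:11],P3@[7:11]
i=12 'd': node 6→0 (via fail)
i=13 'b': node 0→1
i=14 'c': node 1→2
i=15 'c': node 2→3
i=16 'd': node 3→4
i=17 'c': node 4→5
i=18 'a': node 5→6  ** P0@[13:18],P3@[14:18]
i=19 'b': node 6→1 (via fail)
i=20 'c': node 1→2
i=21 'c': node 2→3
i=22 'd': node 3→4
i=23 'c': node 4→5
i=24 'a': node 5→6  ** P0@[19:24],P3@[20:24]
i=25 'b': node 6→1 (via fail)
i=26 'a': node 1→0 (via fail)
i=27 'a': node 0→0
i=28 'c': node 0→7
i=29 'c': node 7→9
i=30 'c': node 9→10
i=31 'b': node 10→11  ** P1@[30:31],P2@[28:31]
i=32 'b': node 11→1 (via fail)
i=33 'c': node 1→2
i=34 'b': node 2→8 (via fail)  ** P1@[33:34]
i=35 'b': node 8→1 (via fail)
i=36 'd': node 1→0 (via fail)
i=37 'c': node 0→7
i=38 'b': node 7→8  ** P1@[37:38]
i=39 'a': node 8→0 (via fail)

All matches (sorted): [[5,0],[5,3],[11,0],[11,3],[18,0],[18,3],[24,0],[24,3],[31,1],[31,2],[34,1],[38,1]]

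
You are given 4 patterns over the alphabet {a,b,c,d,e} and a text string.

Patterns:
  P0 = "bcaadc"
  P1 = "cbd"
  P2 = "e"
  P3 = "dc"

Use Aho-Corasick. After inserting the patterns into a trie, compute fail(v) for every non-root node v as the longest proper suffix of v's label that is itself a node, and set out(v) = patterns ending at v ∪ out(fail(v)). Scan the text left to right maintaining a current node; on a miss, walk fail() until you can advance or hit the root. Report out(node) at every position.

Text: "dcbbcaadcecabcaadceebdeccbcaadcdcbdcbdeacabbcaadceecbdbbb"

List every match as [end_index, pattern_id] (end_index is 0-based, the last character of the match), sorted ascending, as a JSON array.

Build:
Trie nodes:
  0='ε' goto b→1 c→7 d→11 e→10
  1='b' goto c→2
  2='bc' goto a→3
  3='bca' goto a→4
  4='bcaa' goto d→5
  5='bcaad' goto c→6
  6='bcaadc' goto ·  [P0 ends]
  7='c' goto b→8
  8='cb' goto d→9
  9='cbd' goto ·  [P1 ends]
  10='e' goto ·  [P2 ends]
  11='d' goto c→12
  12='dc' goto ·  [P3 ends]

BFS fail/out derivation:
  fail(1) 'b': from fail(0)=0 chase 'b': 0 ⇒ 0;  out=∅∪out(0)=∅
  fail(7) 'c': from fail(0)=0 chase 'c': 0 ⇒ 0;  out=∅∪out(0)=∅
  fail(10) 'e': from fail(0)=0 chase 'e': 0 ⇒ 0;  out={2}∪out(0)={2}
  fail(11) 'd': from fail(0)=0 chase 'd': 0 ⇒ 0;  out=∅∪out(0)=∅
  fail(2) 'bc': from fail(1)=0 chase 'c': 0 ⇒ 7;  out=∅∪out(7)=∅
  fail(8) 'cb': from fail(7)=0 chase 'b': 0 ⇒ 1;  out=∅∪out(1)=∅
  fail(12) 'dc': from fail(11)=0 chase 'c': 0 ⇒ 7;  out={3}∪out(7)={3}
  fail(3) 'bca': from fail(2)=7 chase 'a': 7→0 ⇒ 0;  out=∅∪out(0)=∅
  fail(9) 'cbd': from fail(8)=1 chase 'd': 1→0 ⇒ 11;  out={1}∪out(11)={1}
  fail(4) 'bcaa': from fail(3)=0 chase 'a': 0 ⇒ 0;  out=∅∪out(0)=∅
  fail(5) 'bcaad': from fail(4)=0 chase 'd': 0 ⇒ 11;  out=∅∪out(11)=∅
  fail(6) 'bcaadc': from fail(5)=11 chase 'c': 11 ⇒ 12;  out={0}∪out(12)={0,3}

Run:
i=0 'd': node 0→11
i=1 'c': node 11→12  emit P3@[0:1]
i=2 'b': node 12→8 (fail-walked)
i=3 'b': node 8→1 (fail-walked)
i=4 'c': node 1→2
i=5 'a': node 2→3
i=6 'a': node 3→4
i=7 'd': node 4→5
i=8 'c': node 5→6  emit P0@[3:8],P3@[7:8]
i=9 'e': node 6→10 (fail-walked)  emit P2@[9:9]
i=10 'c': node 10→7 (fail-walked)
i=11 'a': node 7→0 (fail-walked)
i=12 'b': node 0→1
i=13 'c': node 1→2
i=14 'a': node 2→3
i=15 'a': node 3→4
i=16 'd': node 4→5
i=17 'c': node 5→6  emit P0@[12:17],P3@[16:17]
i=18 'e': node 6→10 (fail-walked)  emit P2@[18:18]
i=19 'e': node 10→10 (fail-walked)  emit P2@[19:19]
i=20 'b': node 10→1 (fail-walked)
i=21 'd': node 1→11 (fail-walked)
i=22 'e': node 11→10 (fail-walked)  emit P2@[22:22]
i=23 'c': node 10→7 (fail-walked)
i=24 'c': node 7→7 (fail-walked)
i=25 'b': node 7→8
i=26 'c': node 8→2 (fail-walked)
i=27 'a': node 2→3
i=28 'a': node 3→4
i=29 'd': node 4→5
i=30 'c': node 5→6  emit P0@[25:30],P3@[29:30]
i=31 'd': node 6→11 (fail-walked)
i=32 'c': node 11→12  emit P3@[31:32]
i=33 'b': node 12→8 (fail-walked)
i=34 'd': node 8→9  emit P1@[32:34]
i=35 'c': node 9→12 (fail-walked)  emit P3@[34:35]
i=36 'b': node 12→8 (fail-walked)
i=37 'd': node 8→9  emit P1@[35:37]
i=38 'e': node 9→10 (fail-walked)  emit P2@[38:38]
i=39 'a': node 10→0 (fail-walked)
i=40 'c': node 0→7
i=41 'a': node 7→0 (fail-walked)
i=42 'b': node 0→1
i=43 'b': node 1→1 (fail-walked)
i=44 'c': node 1→2
i=45 'a': node 2→3
i=46 'a': node 3→4
i=47 'd': node 4→5
i=48 'c': node 5→6  emit P0@[43:48],P3@[47:48]
i=49 'e': node 6→10 (fail-walked)  emit P2@[49:49]
i=50 'e': node 10→10 (fail-walked)  emit P2@[50:50]
i=51 'c': node 10→7 (fail-walked)
i=52 'b': node 7→8
i=53 'd': node 8→9  emit P1@[51:53]
i=54 'b': node 9→1 (fail-walked)
i=55 'b': node 1→1 (fail-walked)
i=56 'b': node 1→1 (fail-walked)

Matches: [[1,3],[8,0],[8,3],[9,2],[17,0],[17,3],[18,2],[19,2],[22,2],[30,0],[30,3],[32,3],[34,1],[35,3],[37,1],[38,2],[48,0],[48,3],[49,2],[50,2],[53,1]]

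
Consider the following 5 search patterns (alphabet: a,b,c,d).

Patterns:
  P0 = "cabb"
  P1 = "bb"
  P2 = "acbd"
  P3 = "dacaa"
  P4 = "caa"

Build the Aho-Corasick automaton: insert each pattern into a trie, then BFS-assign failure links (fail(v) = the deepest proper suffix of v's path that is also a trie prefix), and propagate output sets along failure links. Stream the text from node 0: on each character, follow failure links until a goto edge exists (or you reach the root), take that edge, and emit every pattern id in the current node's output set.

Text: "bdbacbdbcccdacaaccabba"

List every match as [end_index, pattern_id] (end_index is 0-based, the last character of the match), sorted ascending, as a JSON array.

Build automaton:
Trie nodes:
  n0 'ε': a→7 b→5 c→1 d→11
  n1 'c': a→2
  n2 'ca': a→16 b→3
  n3 'cab': b→4
  n4 'cabb': ·  [P0 ends]
  n5 'b': b→6
  n6 'bb': ·  [P1 ends]
  n7 'a': c→8
  n8 'ac': b→9
  n9 'acb': d→10
  n10 'acbd': ·  [P2 ends]
  n11 'd': a→12
  n12 'da': c→13
  n13 'dac': a→14
  n14 'daca': a→15
  n15 'dacaa': ·  [P3 ends]
  n16 'caa': ·  [P4 ends]

Failure links (BFS by depth):
  n1('c'): parent n0 fail=0; on 'c' 0 → fail=0;  out ∅∪∅=∅
  n5('b'): parent n0 fail=0; on 'b' 0 → fail=0;  out ∅∪∅=∅
  n7('a'): parent n0 fail=0; on 'a' 0 → fail=0;  out ∅∪∅=∅
  n11('d'): parent n0 fail=0; on 'd' 0 → fail=0;  out ∅∪∅=∅
  n2('ca'): parent n1 fail=0; on 'a' 0 → fail=7;  out ∅∪∅=∅
  n6('bb'): parent n5 fail=0; on 'b' 0 → fail=5;  out {1}∪∅={1}
  n8('ac'): parent n7 fail=0; on 'c' 0 → fail=1;  out ∅∪∅=∅
  n12('da'): parent n11 fail=0; on 'a' 0 → fail=7;  out ∅∪∅=∅
  n3('cab'): parent n2 fail=7; on 'b' 7→0 → fail=5;  out ∅∪∅=∅
  n9('acb'): parent n8 fail=1; on 'b' 1→0 → fail=5;  out ∅∪∅=∅
  n13('dac'): parent n12 fail=7; on 'c' 7 → fail=8;  out ∅∪∅=∅
  n16('caa'): parent n2 fail=7; on 'a' 7→0 → fail=7;  out {4}∪∅={4}
  n4('cabb'): parent n3 fail=5; on 'b' 5 → fail=6;  out {0}∪{1}={0,1}
  n10('acbd'): parent n9 fail=5; on 'd' 5→0 → fail=11;  out {2}∪∅={2}
  n14('daca'): parent n13 fail=8; on 'a' 8→1 → fail=2;  out ∅∪∅=∅
  n15('dacaa'): parent n14 fail=2; on 'a' 2 → fail=16;  out {3}∪{4}={3,4}

Scan:
[0] read 'b'  n0⇒n5
[1] read 'd'  n5⇒n11 (fail-walked)
[2] read 'b'  n11⇒n5 (fail-walked)
[3] read 'a'  n5⇒n7 (fail-walked)
[4] read 'c'  n7⇒n8
[5] read 'b'  n8⇒n9
[6] read 'd'  n9⇒n10  emit P2@[3:6]
[7] read 'b'  n10⇒n5 (fail-walked)
[8] read 'c'  n5⇒n1 (fail-walked)
[9] read 'c'  n1⇒n1 (fail-walked)
[10] read 'c'  n1⇒n1 (fail-walked)
[11] read 'd'  n1⇒n11 (fail-walked)
[12] read 'a'  n11⇒n12
[13] read 'c'  n12⇒n13
[14] read 'a'  n13⇒n14
[15] read 'a'  n14⇒n15  emit P3@[11:15],P4@[13:15]
[16] read 'c'  n15⇒n8 (fail-walked)
[17] read 'c'  n8⇒n1 (fail-walked)
[18] read 'a'  n1⇒n2
[19] read 'b'  n2⇒n3
[20] read 'b'  n3⇒n4  emit P0@[17:20],P1@[19:20]
[21] read 'a'  n4⇒n7 (fail-walked)

Result: [[6,2],[15,3],[15,4],[20,0],[20,1]]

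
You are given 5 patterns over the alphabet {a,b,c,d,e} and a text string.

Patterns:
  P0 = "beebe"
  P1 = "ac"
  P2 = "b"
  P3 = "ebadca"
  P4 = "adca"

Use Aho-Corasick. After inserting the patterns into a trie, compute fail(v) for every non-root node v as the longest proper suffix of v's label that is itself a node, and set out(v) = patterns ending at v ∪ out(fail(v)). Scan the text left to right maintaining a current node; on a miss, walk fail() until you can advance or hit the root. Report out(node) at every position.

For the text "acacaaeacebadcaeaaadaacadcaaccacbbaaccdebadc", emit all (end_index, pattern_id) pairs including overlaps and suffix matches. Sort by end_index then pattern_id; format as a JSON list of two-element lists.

Build automaton:
Trie nodes:
  0='ε' goto a→6 b→1 e→8
  1='b' goto e→2  ←P2
  2='be' goto e→3
  3='bee' goto b→4
  4='beeb' goto e→5
  5='beebe' goto ·  ←P0
  6='a' goto c→7 d→14
  7='ac' goto ·  ←P1
  8='e' goto b→9
  9='eb' goto a→10
  10='eba' goto d→11
  11='ebad' goto c→12
  12='ebadc' goto a→13
  13='ebadca' goto ·  ←P3
  14='ad' goto c→15
  15='adc' goto a→16
  16='adca' goto ·  ←P4

Failure links (BFS by depth):
  n1('b'): parent n0 fail=0; on 'b' 0 → fail=0;  out {2}∪∅={2}
  n6('a'): parent n0 fail=0; on 'a' 0 → fail=0;  out ∅∪∅=∅
  n8('e'): parent n0 fail=0; on 'e' 0 → fail=0;  out ∅∪∅=∅
  n2('be'): parent n1 fail=0; on 'e' 0 → fail=8;  out ∅∪∅=∅
  n7('ac'): parent n6 fail=0; on 'c' 0 → fail=0;  out {1}∪∅={1}
  n9('eb'): parent n8 fail=0; on 'b' 0 → fail=1;  out ∅∪{2}={2}
  n14('ad'): parent n6 fail=0; on 'd' 0 → fail=0;  out ∅∪∅=∅
  n3('bee'): parent n2 fail=8; on 'e' 8→0 → fail=8;  out ∅∪∅=∅
  n10('eba'): parent n9 fail=1; on 'a' 1→0 → fail=6;  out ∅∪∅=∅
  n15('adc'): parent n14 fail=0; on 'c' 0 → fail=0;  out ∅∪∅=∅
  n4('beeb'): parent n3 fail=8; on 'b' 8 → fail=9;  out ∅∪{2}={2}
  n11('ebad'): parent n10 fail=6; on 'd' 6 → fail=14;  out ∅∪∅=∅
  n16('adca'): parent n15 fail=0; on 'a' 0 → fail=6;  out {4}∪∅={4}
  n5('beebe'): parent n4 fail=9; on 'e' 9→1 → fail=2;  out {0}∪∅={0}
  n12('ebadc'): parent n11 fail=14; on 'c' 14 → fail=15;  out ∅∪∅=∅
  n13('ebadca'): parent n12 fail=15; on 'a' 15 → fail=16;  out {3}∪{4}={3,4}

Text stream:
i=0 'a': node 0→6
i=1 'c': node 6→7  emit P1@[0:1]
i=2 'a': node 7→6 (via fail)
i=3 'c': node 6→7  emit P1@[2:3]
i=4 'a': node 7→6 (via fail)
i=5 'a': node 6→6 (via fail)
i=6 'e': node 6→8 (via fail)
i=7 'a': node 8→6 (via fail)
i=8 'c': node 6→7  emit P1@[7:8]
i=9 'e': node 7→8 (via fail)
i=10 'b': node 8→9  emit P2@[10:10]
i=11 'a': node 9→10
i=12 'd': node 10→11
i=13 'c': node 11→12
i=14 'a': node 12→13  emit P3@[9:14],P4@[11:14]
i=15 'e': node 13→8 (via fail)
i=16 'a': node 8→6 (via fail)
i=17 'a': node 6→6 (via fail)
i=18 'a': node 6→6 (via fail)
i=19 'd': node 6→14
i=20 'a': node 14→6 (via fail)
i=21 'a': node 6→6 (via fail)
i=22 'c': node 6→7  emit P1@[21:22]
i=23 'a': node 7→6 (via fail)
i=24 'd': node 6→14
i=25 'c': node 14→15
i=26 'a': node 15→16  emit P4@[23:26]
i=27 'a': node 16→6 (via fail)
i=28 'c': node 6→7  emit P1@[27:28]
i=29 'c': node 7→0 (via fail)
i=30 'a': node 0→6
i=31 'c': node 6→7  emit P1@[30:31]
i=32 'b': node 7→1 (via fail)  emit P2@[32:32]
i=33 'b': node 1→1 (via fail)  emit P2@[33:33]
i=34 'a': node 1→6 (via fail)
i=35 'a': node 6→6 (via fail)
i=36 'c': node 6→7  emit P1@[35:36]
i=37 'c': node 7→0 (via fail)
i=38 'd': node 0→0
i=39 'e': node 0→8
i=40 'b': node 8→9  emit P2@[40:40]
i=41 'a': node 9→10
i=42 'd': node 10→11
i=43 'c': node 11→12

All matches (sorted): [[1,1],[3,1],[8,1],[10,2],[14,3],[14,4],[22,1],[26,4],[28,1],[31,1],[32,2],[33,2],[36,1],[40,2]]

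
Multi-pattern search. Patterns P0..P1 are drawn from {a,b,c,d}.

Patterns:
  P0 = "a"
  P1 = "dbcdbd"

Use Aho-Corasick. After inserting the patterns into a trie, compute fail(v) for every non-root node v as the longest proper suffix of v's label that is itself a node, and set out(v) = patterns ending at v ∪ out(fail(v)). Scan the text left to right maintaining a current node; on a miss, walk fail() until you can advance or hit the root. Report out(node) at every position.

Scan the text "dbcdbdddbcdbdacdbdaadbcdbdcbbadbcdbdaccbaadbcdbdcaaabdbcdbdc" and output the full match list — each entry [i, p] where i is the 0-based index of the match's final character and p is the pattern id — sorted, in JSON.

Build automaton:
Trie (insert patterns):
  0='ε' goto a→1 d→2
  1='a' goto ·  [P0 ends]
  2='d' goto b→3
  3='db' goto c→4
  4='dbc' goto d→5
  5='dbcd' goto b→6
  6='dbcdb' goto d→7
  7='dbcdbd' goto ·  [P1 ends]

Failure links (BFS by depth):
  n1('a'): parent n0 fail=0; on 'a' 0 → fail=0;  out {0}∪∅={0}
  n2('d'): parent n0 fail=0; on 'd' 0 → fail=0;  out ∅∪∅=∅
  n3('db'): parent n2 fail=0; on 'b' 0 → fail=0;  out ∅∪∅=∅
  n4('dbc'): parent n3 fail=0; on 'c' 0 → fail=0;  out ∅∪∅=∅
  n5('dbcd'): parent n4 fail=0; on 'd' 0 → fail=2;  out ∅∪∅=∅
  n6('dbcdb'): parent n5 fail=2; on 'b' 2 → fail=3;  out ∅∪∅=∅
  n7('dbcdbd'): parent n6 fail=3; on 'd' 3→0 → fail=2;  out {1}∪∅={1}

Scan:
i=0 'd': node 0→2
i=1 'b': node 2→3
i=2 'c': node 3→4
i=3 'd': node 4→5
i=4 'b': node 5→6
i=5 'd': node 6→7  → match P1@[0:5]
i=6 'd': node 7→2 ·f
i=7 'd': node 2→2 ·f
i=8 'b': node 2→3
i=9 'c': node 3→4
i=10 'd': node 4→5
i=11 'b': node 5→6
i=12 'd': node 6→7  → match P1@[7:12]
i=13 'a': node 7→1 ·f  → match P0@[13:13]
i=14 'c': node 1→0 ·f
i=15 'd': node 0→2
i=16 'b': node 2→3
i=17 'd': node 3→2 ·f
i=18 'a': node 2→1 ·f  → match P0@[18:18]
i=19 'a': node 1→1 ·f  → match P0@[19:19]
i=20 'd': node 1→2 ·f
i=21 'b': node 2→3
i=22 'c': node 3→4
i=23 'd': node 4→5
i=24 'b': node 5→6
i=25 'd': node 6→7  → match P1@[20:25]
i=26 'c': node 7→0 ·f
i=27 'b': node 0→0
i=28 'b': node 0→0
i=29 'a': node 0→1  → match P0@[29:29]
i=30 'd': node 1→2 ·f
i=31 'b': node 2→3
i=32 'c': node 3→4
i=33 'd': node 4→5
i=34 'b': node 5→6
i=35 'd': node 6→7  → match P1@[30:35]
i=36 'a': node 7→1 ·f  → match P0@[36:36]
i=37 'c': node 1→0 ·f
i=38 'c': node 0→0
i=39 'b': node 0→0
i=40 'a': node 0→1  → match P0@[40:40]
i=41 'a': node 1→1 ·f  → match P0@[41:41]
i=42 'd': node 1→2 ·f
i=43 'b': node 2→3
i=44 'c': node 3→4
i=45 'd': node 4→5
i=46 'b': node 5→6
i=47 'd': node 6→7  → match P1@[42:47]
i=48 'c': node 7→0 ·f
i=49 'a': node 0→1  → match P0@[49:49]
i=50 'a': node 1→1 ·f  → match P0@[50:50]
i=51 'a': node 1→1 ·f  → match P0@[51:51]
i=52 'b': node 1→0 ·f
i=53 'd': node 0→2
i=54 'b': node 2→3
i=55 'c': node 3→4
i=56 'd': node 4→5
i=57 'b': node 5→6
i=58 'd': node 6→7  → match P1@[53:58]
i=59 'c': node 7→0 ·f

Matches: [[5,1],[12,1],[13,0],[18,0],[19,0],[25,1],[29,0],[35,1],[36,0],[40,0],[41,0],[47,1],[49,0],[50,0],[51,0],[58,1]]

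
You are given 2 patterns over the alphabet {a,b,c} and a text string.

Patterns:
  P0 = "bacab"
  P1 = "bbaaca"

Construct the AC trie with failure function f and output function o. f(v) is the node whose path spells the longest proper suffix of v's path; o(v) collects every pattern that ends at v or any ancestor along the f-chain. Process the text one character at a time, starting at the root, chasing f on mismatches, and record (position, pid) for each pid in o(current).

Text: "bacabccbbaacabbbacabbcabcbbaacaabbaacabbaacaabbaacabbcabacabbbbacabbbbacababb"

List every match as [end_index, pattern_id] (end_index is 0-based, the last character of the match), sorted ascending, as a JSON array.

Build automaton:
Trie nodes:
  n0 'ε': b→1
  n1 'b': a→2 b→6
  n2 'ba': c→3
  n3 'bac': a→4
  n4 'baca': b→5
  n5 'bacab': ·  ←P0
  n6 'bb': a→7
  n7 'bba': a→8
  n8 'bbaa': c→9
  n9 'bbaac': a→10
  n10 'bbaaca': ·  ←P1

Failure links (BFS by depth):
  n1('b'): parent n0 fail=0; on 'b' 0 → fail=0;  out ∅∪∅=∅
  n2('ba'): parent n1 fail=0; on 'a' 0 → fail=0;  out ∅∪∅=∅
  n6('bb'): parent n1 fail=0; on 'b' 0 → fail=1;  out ∅∪∅=∅
  n3('bac'): parent n2 fail=0; on 'c' 0 → fail=0;  out ∅∪∅=∅
  n7('bba'): parent n6 fail=1; on 'a' 1 → fail=2;  out ∅∪∅=∅
  n4('baca'): parent n3 fail=0; on 'a' 0 → fail=0;  out ∅∪∅=∅
  n8('bbaa'): parent n7 fail=2; on 'a' 2→0 → fail=0;  out ∅∪∅=∅
  n5('bacab'): parent n4 fail=0; on 'b' 0 → fail=1;  out {0}∪∅={0}
  n9('bbaac'): parent n8 fail=0; on 'c' 0 → fail=0;  out ∅∪∅=∅
  n10('bbaaca'): parent n9 fail=0; on 'a' 0 → fail=0;  out {1}∪∅={1}

Run:
i=0 'b': node 0→1
i=1 'a': node 1→2
i=2 'c': node 2→3
i=3 'a': node 3→4
i=4 'b': node 4→5  → match P0@[0:4]
i=5 'c': node 5→0 ·f
i=6 'c': node 0→0
i=7 'b': node 0→1
i=8 'b': node 1→6
i=9 'a': node 6→7
i=10 'a': node 7→8
i=11 'c': node 8→9
i=12 'a': node 9→10  → match P1@[7:12]
i=13 'b': node 10→1 ·f
i=14 'b': node 1→6
i=15 'b': node 6→6 ·f
i=16 'a': node 6→7
i=17 'c': node 7→3 ·f
i=18 'a': node 3→4
i=19 'b': node 4→5  → match P0@[15:19]
i=20 'b': node 5→6 ·f
i=21 'c': node 6→0 ·f
i=22 'a': node 0→0
i=23 'b': node 0→1
i=24 'c': node 1→0 ·f
i=25 'b': node 0→1
i=26 'b': node 1→6
i=27 'a': node 6→7
i=28 'a': node 7→8
i=29 'c': node 8→9
i=30 'a': node 9→10  → match P1@[25:30]
i=31 'a': node 10→0 ·f
i=32 'b': node 0→1
i=33 'b': node 1→6
i=34 'a': node 6→7
i=35 'a': node 7→8
i=36 'c': node 8→9
i=37 'a': node 9→10  → match P1@[32:37]
i=38 'b': node 10→1 ·f
i=39 'b': node 1→6
i=40 'a': node 6→7
i=41 'a': node 7→8
i=42 'c': node 8→9
i=43 'a': node 9→10  → match P1@[38:43]
i=44 'a': node 10→0 ·f
i=45 'b': node 0→1
i=46 'b': node 1→6
i=47 'a': node 6→7
i=48 'a': node 7→8
i=49 'c': node 8→9
i=50 'a': node 9→10  → match P1@[45:50]
i=51 'b': node 10→1 ·f
i=52 'b': node 1→6
i=53 'c': node 6→0 ·f
i=54 'a': node 0→0
i=55 'b': node 0→1
i=56 'a': node 1→2
i=57 'c': node 2→3
i=58 'a': node 3→4
i=59 'b': node 4→5  → match P0@[55:59]
i=60 'b': node 5→6 ·f
i=61 'b': node 6→6 ·f
i=62 'b': node 6→6 ·f
i=63 'a': node 6→7
i=64 'c': node 7→3 ·f
i=65 'a': node 3→4
i=66 'b': node 4→5  → match P0@[62:66]
i=67 'b': node 5→6 ·f
i=68 'b': node 6→6 ·f
i=69 'b': node 6→6 ·f
i=70 'a': node 6→7
i=71 'c': node 7→3 ·f
i=72 'a': node 3→4
i=73 'b': node 4→5  → match P0@[69:73]
i=74 'a': node 5→2 ·f
i=75 'b': node 2→1 ·f
i=76 'b': node 1→6

Matches: [[4,0],[12,1],[19,0],[30,1],[37,1],[43,1],[50,1],[59,0],[66,0],[73,0]]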